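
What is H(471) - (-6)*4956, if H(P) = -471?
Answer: 29265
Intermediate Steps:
H(471) - (-6)*4956 = -471 - (-6)*4956 = -471 - 1*(-29736) = -471 + 29736 = 29265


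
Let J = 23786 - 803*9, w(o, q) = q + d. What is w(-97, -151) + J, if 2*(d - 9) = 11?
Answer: 32845/2 ≈ 16423.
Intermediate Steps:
d = 29/2 (d = 9 + (1/2)*11 = 9 + 11/2 = 29/2 ≈ 14.500)
w(o, q) = 29/2 + q (w(o, q) = q + 29/2 = 29/2 + q)
J = 16559 (J = 23786 - 1*7227 = 23786 - 7227 = 16559)
w(-97, -151) + J = (29/2 - 151) + 16559 = -273/2 + 16559 = 32845/2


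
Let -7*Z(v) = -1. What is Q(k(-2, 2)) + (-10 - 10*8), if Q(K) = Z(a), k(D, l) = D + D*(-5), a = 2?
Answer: -629/7 ≈ -89.857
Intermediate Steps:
Z(v) = 1/7 (Z(v) = -1/7*(-1) = 1/7)
k(D, l) = -4*D (k(D, l) = D - 5*D = -4*D)
Q(K) = 1/7
Q(k(-2, 2)) + (-10 - 10*8) = 1/7 + (-10 - 10*8) = 1/7 + (-10 - 80) = 1/7 - 90 = -629/7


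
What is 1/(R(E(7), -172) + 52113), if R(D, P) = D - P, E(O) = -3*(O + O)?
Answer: 1/52243 ≈ 1.9141e-5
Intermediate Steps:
E(O) = -6*O
1/(R(E(7), -172) + 52113) = 1/((-6*7 - 1*(-172)) + 52113) = 1/((-42 + 172) + 52113) = 1/(130 + 52113) = 1/52243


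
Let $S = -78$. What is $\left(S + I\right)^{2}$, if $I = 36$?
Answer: $1764$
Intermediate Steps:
$\left(S + I\right)^{2} = \left(-78 + 36\right)^{2} = \left(-42\right)^{2} = 1764$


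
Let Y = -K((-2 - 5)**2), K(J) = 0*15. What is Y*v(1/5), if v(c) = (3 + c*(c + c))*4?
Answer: 0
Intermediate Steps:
K(J) = 0
Y = 0 (Y = -1*0 = 0)
v(c) = 12 + 8*c**2 (v(c) = (3 + c*(2*c))*4 = (3 + 2*c**2)*4 = 12 + 8*c**2)
Y*v(1/5) = 0*(12 + 8*(1/5)**2) = 0*(12 + 8*(1/25)) = 0*(12 + 8/25) = 0*(308/25) = 0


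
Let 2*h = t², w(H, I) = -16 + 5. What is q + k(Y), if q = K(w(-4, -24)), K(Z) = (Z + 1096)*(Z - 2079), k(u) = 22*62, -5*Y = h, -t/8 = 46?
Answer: -2266286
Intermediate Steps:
w(H, I) = -11
t = -368 (t = -8*46 = -368)
h = 67712 (h = (½)*(-368)² = (½)*135424 = 67712)
Y = -67712/5 (Y = -⅕*67712 = -67712/5 ≈ -13542.)
k(u) = 1364
K(Z) = (-2079 + Z)*(1096 + Z) (K(Z) = (1096 + Z)*(-2079 + Z) = (-2079 + Z)*(1096 + Z))
q = -2267650 (q = -2278584 + (-11)² - 983*(-11) = -2278584 + 121 + 10813 = -2267650)
q + k(Y) = -2267650 + 1364 = -2266286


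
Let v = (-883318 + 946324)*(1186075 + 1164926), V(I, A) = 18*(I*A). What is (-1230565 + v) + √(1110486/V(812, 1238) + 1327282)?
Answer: 148125938441 + √7876219171254/2436 ≈ 1.4813e+11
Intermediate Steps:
V(I, A) = 18*A*I (V(I, A) = 18*(A*I) = 18*A*I)
v = 148127169006 (v = 63006*2351001 = 148127169006)
(-1230565 + v) + √(1110486/V(812, 1238) + 1327282) = (-1230565 + 148127169006) + √(1110486/((18*1238*812)) + 1327282) = 148125938441 + √(1110486/18094608 + 1327282) = 148125938441 + √(1110486*(1/18094608) + 1327282) = 148125938441 + √(299/4872 + 1327282) = 148125938441 + √(6466518203/4872) = 148125938441 + √7876219171254/2436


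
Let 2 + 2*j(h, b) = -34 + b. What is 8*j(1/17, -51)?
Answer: -348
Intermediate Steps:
j(h, b) = -18 + b/2 (j(h, b) = -1 + (-34 + b)/2 = -1 + (-17 + b/2) = -18 + b/2)
8*j(1/17, -51) = 8*(-18 + (½)*(-51)) = 8*(-18 - 51/2) = 8*(-87/2) = -348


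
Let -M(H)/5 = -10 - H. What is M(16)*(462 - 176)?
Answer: 37180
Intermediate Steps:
M(H) = 50 + 5*H (M(H) = -5*(-10 - H) = 50 + 5*H)
M(16)*(462 - 176) = (50 + 5*16)*(462 - 176) = (50 + 80)*286 = 130*286 = 37180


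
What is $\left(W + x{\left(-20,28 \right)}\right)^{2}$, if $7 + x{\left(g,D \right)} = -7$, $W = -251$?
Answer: $70225$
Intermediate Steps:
$x{\left(g,D \right)} = -14$ ($x{\left(g,D \right)} = -7 - 7 = -14$)
$\left(W + x{\left(-20,28 \right)}\right)^{2} = \left(-251 - 14\right)^{2} = \left(-265\right)^{2} = 70225$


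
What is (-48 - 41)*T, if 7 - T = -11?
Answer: -1602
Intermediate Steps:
T = 18 (T = 7 - 1*(-11) = 7 + 11 = 18)
(-48 - 41)*T = (-48 - 41)*18 = -89*18 = -1602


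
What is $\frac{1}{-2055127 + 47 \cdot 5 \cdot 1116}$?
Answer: $- \frac{1}{1792867} \approx -5.5777 \cdot 10^{-7}$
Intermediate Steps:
$\frac{1}{-2055127 + 47 \cdot 5 \cdot 1116} = \frac{1}{-2055127 + 235 \cdot 1116} = \frac{1}{-2055127 + 262260} = \frac{1}{-1792867} = - \frac{1}{1792867}$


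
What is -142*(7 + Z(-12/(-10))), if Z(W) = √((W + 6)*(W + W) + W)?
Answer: -994 - 142*√462/5 ≈ -1604.4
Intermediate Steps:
Z(W) = √(W + 2*W*(6 + W)) (Z(W) = √((6 + W)*(2*W) + W) = √(2*W*(6 + W) + W) = √(W + 2*W*(6 + W)))
-142*(7 + Z(-12/(-10))) = -142*(7 + √((-12/(-10))*(13 + 2*(-12/(-10))))) = -142*(7 + √((-12*(-⅒))*(13 + 2*(-12*(-⅒))))) = -142*(7 + √(6*(13 + 2*(6/5))/5)) = -142*(7 + √(6*(13 + 12/5)/5)) = -142*(7 + √((6/5)*(77/5))) = -142*(7 + √(462/25)) = -142*(7 + √462/5) = -994 - 142*√462/5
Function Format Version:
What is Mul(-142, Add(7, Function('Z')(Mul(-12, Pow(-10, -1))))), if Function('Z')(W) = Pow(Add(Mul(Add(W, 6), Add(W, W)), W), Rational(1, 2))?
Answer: Add(-994, Mul(Rational(-142, 5), Pow(462, Rational(1, 2)))) ≈ -1604.4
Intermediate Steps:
Function('Z')(W) = Pow(Add(W, Mul(2, W, Add(6, W))), Rational(1, 2)) (Function('Z')(W) = Pow(Add(Mul(Add(6, W), Mul(2, W)), W), Rational(1, 2)) = Pow(Add(Mul(2, W, Add(6, W)), W), Rational(1, 2)) = Pow(Add(W, Mul(2, W, Add(6, W))), Rational(1, 2)))
Mul(-142, Add(7, Function('Z')(Mul(-12, Pow(-10, -1))))) = Mul(-142, Add(7, Pow(Mul(Mul(-12, Pow(-10, -1)), Add(13, Mul(2, Mul(-12, Pow(-10, -1))))), Rational(1, 2)))) = Mul(-142, Add(7, Pow(Mul(Mul(-12, Rational(-1, 10)), Add(13, Mul(2, Mul(-12, Rational(-1, 10))))), Rational(1, 2)))) = Mul(-142, Add(7, Pow(Mul(Rational(6, 5), Add(13, Mul(2, Rational(6, 5)))), Rational(1, 2)))) = Mul(-142, Add(7, Pow(Mul(Rational(6, 5), Add(13, Rational(12, 5))), Rational(1, 2)))) = Mul(-142, Add(7, Pow(Mul(Rational(6, 5), Rational(77, 5)), Rational(1, 2)))) = Mul(-142, Add(7, Pow(Rational(462, 25), Rational(1, 2)))) = Mul(-142, Add(7, Mul(Rational(1, 5), Pow(462, Rational(1, 2))))) = Add(-994, Mul(Rational(-142, 5), Pow(462, Rational(1, 2))))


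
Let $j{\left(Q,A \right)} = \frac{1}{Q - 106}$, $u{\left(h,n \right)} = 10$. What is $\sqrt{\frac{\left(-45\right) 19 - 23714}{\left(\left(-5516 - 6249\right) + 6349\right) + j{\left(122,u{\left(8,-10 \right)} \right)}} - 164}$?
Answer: $\frac{2 i \sqrt{299356543245}}{86655} \approx 12.628 i$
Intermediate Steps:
$j{\left(Q,A \right)} = \frac{1}{-106 + Q}$
$\sqrt{\frac{\left(-45\right) 19 - 23714}{\left(\left(-5516 - 6249\right) + 6349\right) + j{\left(122,u{\left(8,-10 \right)} \right)}} - 164} = \sqrt{\frac{\left(-45\right) 19 - 23714}{\left(\left(-5516 - 6249\right) + 6349\right) + \frac{1}{-106 + 122}} - 164} = \sqrt{\frac{-855 - 23714}{\left(-11765 + 6349\right) + \frac{1}{16}} - 164} = \sqrt{- \frac{24569}{-5416 + \frac{1}{16}} - 164} = \sqrt{- \frac{24569}{- \frac{86655}{16}} - 164} = \sqrt{\left(-24569\right) \left(- \frac{16}{86655}\right) - 164} = \sqrt{\frac{393104}{86655} - 164} = \sqrt{- \frac{13818316}{86655}} = \frac{2 i \sqrt{299356543245}}{86655}$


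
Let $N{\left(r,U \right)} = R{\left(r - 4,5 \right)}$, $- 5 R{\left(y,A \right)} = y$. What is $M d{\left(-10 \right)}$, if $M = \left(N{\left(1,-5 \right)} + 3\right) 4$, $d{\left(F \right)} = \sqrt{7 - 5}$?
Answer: $\frac{72 \sqrt{2}}{5} \approx 20.365$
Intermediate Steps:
$R{\left(y,A \right)} = - \frac{y}{5}$
$N{\left(r,U \right)} = \frac{4}{5} - \frac{r}{5}$ ($N{\left(r,U \right)} = - \frac{r - 4}{5} = - \frac{-4 + r}{5} = \frac{4}{5} - \frac{r}{5}$)
$d{\left(F \right)} = \sqrt{2}$
$M = \frac{72}{5}$ ($M = \left(\left(\frac{4}{5} - \frac{1}{5}\right) + 3\right) 4 = \left(\frac{3}{5} + 3\right) 4 = \frac{18}{5} \cdot 4 = \frac{72}{5} \approx 14.4$)
$M d{\left(-10 \right)} = \frac{72 \sqrt{2}}{5}$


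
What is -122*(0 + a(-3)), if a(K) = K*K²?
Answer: 3294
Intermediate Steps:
a(K) = K³
-122*(0 + a(-3)) = -122*(0 + (-3)³) = -122*(0 - 27) = -122*(-27) = 3294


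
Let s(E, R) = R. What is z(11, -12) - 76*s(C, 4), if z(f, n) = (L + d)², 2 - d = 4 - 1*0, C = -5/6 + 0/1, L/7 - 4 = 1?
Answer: 785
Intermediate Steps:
L = 35 (L = 28 + 7*1 = 28 + 7 = 35)
C = -⅚ (C = -5*⅙ + 0*1 = -⅚ + 0 = -⅚ ≈ -0.83333)
d = -2 (d = 2 - (4 - 1*0) = 2 - (4 + 0) = 2 - 1*4 = 2 - 4 = -2)
z(f, n) = 1089 (z(f, n) = (35 - 2)² = 33² = 1089)
z(11, -12) - 76*s(C, 4) = 1089 - 76*4 = 1089 - 304 = 785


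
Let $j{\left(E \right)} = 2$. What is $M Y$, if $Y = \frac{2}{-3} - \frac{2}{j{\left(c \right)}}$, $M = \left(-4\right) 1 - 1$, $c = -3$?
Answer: $\frac{25}{3} \approx 8.3333$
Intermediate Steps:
$M = -5$ ($M = -4 - 1 = -5$)
$Y = - \frac{5}{3}$ ($Y = \frac{2}{-3} - \frac{2}{2} = 2 \left(- \frac{1}{3}\right) - 1 = - \frac{2}{3} - 1 = - \frac{5}{3} \approx -1.6667$)
$M Y = \left(-5\right) \left(- \frac{5}{3}\right) = \frac{25}{3}$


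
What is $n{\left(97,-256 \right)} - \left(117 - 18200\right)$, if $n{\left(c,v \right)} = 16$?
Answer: $18099$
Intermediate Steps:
$n{\left(97,-256 \right)} - \left(117 - 18200\right) = 16 - \left(117 - 18200\right) = 16 - -18083 = 16 + 18083 = 18099$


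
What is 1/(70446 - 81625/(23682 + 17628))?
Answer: 8262/582008527 ≈ 1.4196e-5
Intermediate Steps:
1/(70446 - 81625/(23682 + 17628)) = 1/(70446 - 81625/41310) = 1/(70446 - 81625*1/41310) = 1/(70446 - 16325/8262) = 1/(582008527/8262) = 8262/582008527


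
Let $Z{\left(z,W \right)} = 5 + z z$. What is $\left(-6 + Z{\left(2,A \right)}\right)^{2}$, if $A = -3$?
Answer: $9$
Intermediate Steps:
$Z{\left(z,W \right)} = 5 + z^{2}$
$\left(-6 + Z{\left(2,A \right)}\right)^{2} = \left(-6 + \left(5 + 2^{2}\right)\right)^{2} = \left(-6 + \left(5 + 4\right)\right)^{2} = \left(-6 + 9\right)^{2} = 3^{2} = 9$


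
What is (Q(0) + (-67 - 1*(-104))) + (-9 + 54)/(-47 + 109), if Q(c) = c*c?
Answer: 2339/62 ≈ 37.726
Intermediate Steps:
Q(c) = c²
(Q(0) + (-67 - 1*(-104))) + (-9 + 54)/(-47 + 109) = (0² + (-67 - 1*(-104))) + (-9 + 54)/(-47 + 109) = (0 + (-67 + 104)) + 45/62 = (0 + 37) + 45*(1/62) = 37 + 45/62 = 2339/62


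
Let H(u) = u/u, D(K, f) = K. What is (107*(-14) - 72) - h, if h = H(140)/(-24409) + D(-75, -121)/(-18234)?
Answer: -232922510287/148357902 ≈ -1570.0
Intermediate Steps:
H(u) = 1
h = 604147/148357902 (h = 1/(-24409) - 75/(-18234) = 1*(-1/24409) - 75*(-1/18234) = -1/24409 + 25/6078 = 604147/148357902 ≈ 0.0040722)
(107*(-14) - 72) - h = (107*(-14) - 72) - 1*604147/148357902 = (-1498 - 72) - 604147/148357902 = -1570 - 604147/148357902 = -232922510287/148357902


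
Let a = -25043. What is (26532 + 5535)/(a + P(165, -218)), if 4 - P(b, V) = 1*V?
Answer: -32067/24821 ≈ -1.2919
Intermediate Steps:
P(b, V) = 4 - V
(26532 + 5535)/(a + P(165, -218)) = (26532 + 5535)/(-25043 + (4 - 1*(-218))) = 32067/(-25043 + (4 + 218)) = 32067/(-25043 + 222) = 32067/(-24821) = 32067*(-1/24821) = -32067/24821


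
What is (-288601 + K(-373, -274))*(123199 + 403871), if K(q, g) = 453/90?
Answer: -152110276151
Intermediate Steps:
K(q, g) = 151/30 (K(q, g) = 453*(1/90) = 151/30)
(-288601 + K(-373, -274))*(123199 + 403871) = (-288601 + 151/30)*(123199 + 403871) = -8657879/30*527070 = -152110276151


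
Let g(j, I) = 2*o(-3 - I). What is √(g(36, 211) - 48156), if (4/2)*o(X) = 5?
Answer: I*√48151 ≈ 219.43*I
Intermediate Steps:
o(X) = 5/2 (o(X) = (½)*5 = 5/2)
g(j, I) = 5 (g(j, I) = 2*(5/2) = 5)
√(g(36, 211) - 48156) = √(5 - 48156) = √(-48151) = I*√48151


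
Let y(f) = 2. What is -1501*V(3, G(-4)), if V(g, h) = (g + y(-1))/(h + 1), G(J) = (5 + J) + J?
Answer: 7505/2 ≈ 3752.5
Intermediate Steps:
G(J) = 5 + 2*J
V(g, h) = (2 + g)/(1 + h) (V(g, h) = (g + 2)/(h + 1) = (2 + g)/(1 + h))
-1501*V(3, G(-4)) = -1501*(2 + 3)/(1 + (5 + 2*(-4))) = -1501*5/(1 + (5 - 8)) = -1501*5/(1 - 3) = -1501*5/(-2) = -(-1501)*5/2 = -1501*(-5/2) = 7505/2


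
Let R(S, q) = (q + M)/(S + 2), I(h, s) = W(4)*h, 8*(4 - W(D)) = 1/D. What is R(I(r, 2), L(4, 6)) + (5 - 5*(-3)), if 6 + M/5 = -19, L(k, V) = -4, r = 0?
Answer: -89/2 ≈ -44.500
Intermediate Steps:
W(D) = 4 - 1/(8*D)
M = -125 (M = -30 + 5*(-19) = -30 - 95 = -125)
I(h, s) = 127*h/32 (I(h, s) = (4 - 1/8/4)*h = (4 - 1/8*1/4)*h = (4 - 1/32)*h = 127*h/32)
R(S, q) = (-125 + q)/(2 + S) (R(S, q) = (q - 125)/(S + 2) = (-125 + q)/(2 + S))
R(I(r, 2), L(4, 6)) + (5 - 5*(-3)) = (-125 - 4)/(2 + (127/32)*0) + (5 - 5*(-3)) = -129/(2 + 0) + (5 + 15) = -129/2 + 20 = -89/2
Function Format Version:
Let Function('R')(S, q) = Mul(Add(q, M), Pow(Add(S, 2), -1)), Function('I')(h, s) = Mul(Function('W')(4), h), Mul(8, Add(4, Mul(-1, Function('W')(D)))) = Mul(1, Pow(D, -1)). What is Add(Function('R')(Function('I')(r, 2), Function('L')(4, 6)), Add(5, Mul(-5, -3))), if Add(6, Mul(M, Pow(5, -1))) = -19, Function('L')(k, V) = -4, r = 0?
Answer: Rational(-89, 2) ≈ -44.500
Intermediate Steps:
Function('W')(D) = Add(4, Mul(Rational(-1, 8), Pow(D, -1))) (Function('W')(D) = Add(4, Mul(Rational(-1, 8), Mul(1, Pow(D, -1)))) = Add(4, Mul(Rational(-1, 8), Pow(D, -1))))
M = -125 (M = Add(-30, Mul(5, -19)) = Add(-30, -95) = -125)
Function('I')(h, s) = Mul(Rational(127, 32), h) (Function('I')(h, s) = Mul(Add(4, Mul(Rational(-1, 8), Pow(4, -1))), h) = Mul(Add(4, Mul(Rational(-1, 8), Rational(1, 4))), h) = Mul(Add(4, Rational(-1, 32)), h) = Mul(Rational(127, 32), h))
Function('R')(S, q) = Mul(Pow(Add(2, S), -1), Add(-125, q)) (Function('R')(S, q) = Mul(Add(q, -125), Pow(Add(S, 2), -1)) = Mul(Add(-125, q), Pow(Add(2, S), -1)) = Mul(Pow(Add(2, S), -1), Add(-125, q)))
Add(Function('R')(Function('I')(r, 2), Function('L')(4, 6)), Add(5, Mul(-5, -3))) = Add(Mul(Pow(Add(2, Mul(Rational(127, 32), 0)), -1), Add(-125, -4)), Add(5, Mul(-5, -3))) = Add(Mul(Pow(Add(2, 0), -1), -129), Add(5, 15)) = Add(Mul(Pow(2, -1), -129), 20) = Add(Mul(Rational(1, 2), -129), 20) = Add(Rational(-129, 2), 20) = Rational(-89, 2)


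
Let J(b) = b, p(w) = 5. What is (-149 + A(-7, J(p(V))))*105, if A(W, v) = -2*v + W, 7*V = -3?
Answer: -17430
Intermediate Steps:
V = -3/7 (V = (1/7)*(-3) = -3/7 ≈ -0.42857)
A(W, v) = W - 2*v
(-149 + A(-7, J(p(V))))*105 = (-149 + (-7 - 2*5))*105 = (-149 + (-7 - 10))*105 = (-149 - 17)*105 = -166*105 = -17430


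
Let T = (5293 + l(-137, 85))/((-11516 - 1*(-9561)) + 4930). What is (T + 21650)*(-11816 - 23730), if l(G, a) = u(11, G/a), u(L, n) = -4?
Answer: -327094490042/425 ≈ -7.6963e+8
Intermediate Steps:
l(G, a) = -4
T = 5289/2975 (T = (5293 - 4)/((-11516 - 1*(-9561)) + 4930) = 5289/((-11516 + 9561) + 4930) = 5289/(-1955 + 4930) = 5289/2975 ≈ 1.7778)
(T + 21650)*(-11816 - 23730) = (5289/2975 + 21650)*(-11816 - 23730) = (64414039/2975)*(-35546) = -327094490042/425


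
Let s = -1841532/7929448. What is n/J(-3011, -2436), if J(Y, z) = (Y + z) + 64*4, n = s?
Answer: 460383/10290441142 ≈ 4.4739e-5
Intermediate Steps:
s = -460383/1982362 (s = -1841532*1/7929448 = -460383/1982362 ≈ -0.23224)
n = -460383/1982362 ≈ -0.23224
J(Y, z) = 256 + Y + z (J(Y, z) = (Y + z) + 256 = 256 + Y + z)
n/J(-3011, -2436) = -460383/(1982362*(256 - 3011 - 2436)) = -460383/1982362/(-5191) = -460383/1982362*(-1/5191) = 460383/10290441142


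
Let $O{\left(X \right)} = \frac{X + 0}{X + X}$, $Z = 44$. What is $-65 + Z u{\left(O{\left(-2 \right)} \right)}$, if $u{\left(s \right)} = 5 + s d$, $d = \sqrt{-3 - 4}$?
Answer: $155 + 22 i \sqrt{7} \approx 155.0 + 58.207 i$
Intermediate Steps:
$d = i \sqrt{7}$ ($d = \sqrt{-7} = i \sqrt{7} \approx 2.6458 i$)
$O{\left(X \right)} = \frac{1}{2}$ ($O{\left(X \right)} = \frac{X}{2 X} = X \frac{1}{2 X} = \frac{1}{2}$)
$u{\left(s \right)} = 5 + i s \sqrt{7}$ ($u{\left(s \right)} = 5 + s i \sqrt{7} = 5 + i s \sqrt{7}$)
$-65 + Z u{\left(O{\left(-2 \right)} \right)} = -65 + 44 \left(5 + i \frac{1}{2} \sqrt{7}\right) = -65 + 44 \left(5 + \frac{i \sqrt{7}}{2}\right) = -65 + \left(220 + 22 i \sqrt{7}\right) = 155 + 22 i \sqrt{7}$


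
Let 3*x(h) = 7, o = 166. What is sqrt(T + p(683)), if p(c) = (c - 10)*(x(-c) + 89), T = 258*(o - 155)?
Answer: 2*sqrt(144687)/3 ≈ 253.58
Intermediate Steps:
x(h) = 7/3 (x(h) = (1/3)*7 = 7/3)
T = 2838 (T = 258*(166 - 155) = 258*11 = 2838)
p(c) = -2740/3 + 274*c/3 (p(c) = (c - 10)*(7/3 + 89) = (-10 + c)*(274/3) = -2740/3 + 274*c/3)
sqrt(T + p(683)) = sqrt(2838 + (-2740/3 + (274/3)*683)) = sqrt(2838 + (-2740/3 + 187142/3)) = sqrt(2838 + 184402/3) = sqrt(192916/3) = 2*sqrt(144687)/3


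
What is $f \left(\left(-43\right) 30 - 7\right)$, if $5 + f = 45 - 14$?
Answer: $-33722$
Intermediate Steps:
$f = 26$ ($f = -5 + \left(45 - 14\right) = -5 + 31 = 26$)
$f \left(\left(-43\right) 30 - 7\right) = 26 \left(\left(-43\right) 30 - 7\right) = 26 \left(-1290 - 7\right) = 26 \left(-1297\right) = -33722$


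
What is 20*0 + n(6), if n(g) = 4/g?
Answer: ⅔ ≈ 0.66667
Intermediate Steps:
20*0 + n(6) = 20*0 + 4/6 = 0 + 4*(⅙) = 0 + ⅔ = ⅔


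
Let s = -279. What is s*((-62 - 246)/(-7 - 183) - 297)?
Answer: 7829019/95 ≈ 82411.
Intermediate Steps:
s*((-62 - 246)/(-7 - 183) - 297) = -279*((-62 - 246)/(-7 - 183) - 297) = -279*(-308/(-190) - 297) = -279*(-308*(-1/190) - 297) = -279*(154/95 - 297) = -279*(-28061/95) = 7829019/95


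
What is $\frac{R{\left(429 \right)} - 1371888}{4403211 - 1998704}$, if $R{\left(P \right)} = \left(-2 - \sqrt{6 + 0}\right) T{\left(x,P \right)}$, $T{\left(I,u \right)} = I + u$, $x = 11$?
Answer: $- \frac{1372768}{2404507} - \frac{440 \sqrt{6}}{2404507} \approx -0.57136$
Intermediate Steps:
$R{\left(P \right)} = \left(-2 - \sqrt{6}\right) \left(11 + P\right)$ ($R{\left(P \right)} = \left(-2 - \sqrt{6 + 0}\right) \left(11 + P\right) = \left(-2 - \sqrt{6}\right) \left(11 + P\right)$)
$\frac{R{\left(429 \right)} - 1371888}{4403211 - 1998704} = \frac{- \left(2 + \sqrt{6}\right) \left(11 + 429\right) - 1371888}{4403211 - 1998704} = \frac{\left(-1\right) \left(2 + \sqrt{6}\right) 440 - 1371888}{2404507} = \left(\left(-880 - 440 \sqrt{6}\right) - 1371888\right) \frac{1}{2404507} = \left(-1372768 - 440 \sqrt{6}\right) \frac{1}{2404507} = - \frac{1372768}{2404507} - \frac{440 \sqrt{6}}{2404507}$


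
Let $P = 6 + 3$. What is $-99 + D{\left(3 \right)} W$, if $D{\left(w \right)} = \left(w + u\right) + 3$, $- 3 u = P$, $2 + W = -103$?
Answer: $-414$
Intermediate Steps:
$P = 9$
$W = -105$ ($W = -2 - 103 = -105$)
$u = -3$ ($u = \left(- \frac{1}{3}\right) 9 = -3$)
$D{\left(w \right)} = w$ ($D{\left(w \right)} = \left(w - 3\right) + 3 = \left(-3 + w\right) + 3 = w$)
$-99 + D{\left(3 \right)} W = -99 + 3 \left(-105\right) = -99 - 315 = -414$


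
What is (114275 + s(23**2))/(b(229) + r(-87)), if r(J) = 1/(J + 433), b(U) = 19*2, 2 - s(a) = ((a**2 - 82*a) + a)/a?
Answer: 13128278/4383 ≈ 2995.3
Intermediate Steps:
s(a) = 2 - (a**2 - 81*a)/a (s(a) = 2 - ((a**2 - 82*a) + a)/a = 2 - (a**2 - 81*a)/a)
b(U) = 38
r(J) = 1/(433 + J)
(114275 + s(23**2))/(b(229) + r(-87)) = (114275 + (83 - 1*23**2))/(38 + 1/(433 - 87)) = (114275 + (83 - 1*529))/(38 + 1/346) = (114275 + (83 - 529))/(38 + 1/346) = (114275 - 446)/(13149/346) = 113829*(346/13149) = 13128278/4383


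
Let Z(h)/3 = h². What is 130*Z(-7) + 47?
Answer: 19157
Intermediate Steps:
Z(h) = 3*h²
130*Z(-7) + 47 = 130*(3*(-7)²) + 47 = 130*(3*49) + 47 = 130*147 + 47 = 19110 + 47 = 19157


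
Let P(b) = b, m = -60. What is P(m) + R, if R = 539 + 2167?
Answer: 2646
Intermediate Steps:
R = 2706
P(m) + R = -60 + 2706 = 2646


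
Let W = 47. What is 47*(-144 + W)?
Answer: -4559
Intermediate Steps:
47*(-144 + W) = 47*(-144 + 47) = 47*(-97) = -4559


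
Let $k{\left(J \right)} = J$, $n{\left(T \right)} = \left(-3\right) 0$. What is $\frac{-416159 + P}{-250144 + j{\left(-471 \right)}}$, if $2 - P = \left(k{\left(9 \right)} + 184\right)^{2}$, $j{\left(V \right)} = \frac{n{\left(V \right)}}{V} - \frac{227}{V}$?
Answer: $\frac{213554226}{117817597} \approx 1.8126$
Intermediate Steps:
$n{\left(T \right)} = 0$
$j{\left(V \right)} = - \frac{227}{V}$ ($j{\left(V \right)} = \frac{0}{V} - \frac{227}{V} = 0 - \frac{227}{V} = - \frac{227}{V}$)
$P = -37247$ ($P = 2 - \left(9 + 184\right)^{2} = 2 - 193^{2} = 2 - 37249 = -37247$)
$\frac{-416159 + P}{-250144 + j{\left(-471 \right)}} = \frac{-416159 - 37247}{-250144 - \frac{227}{-471}} = - \frac{453406}{-250144 - - \frac{227}{471}} = - \frac{453406}{-250144 + \frac{227}{471}} = - \frac{453406}{- \frac{117817597}{471}} = \left(-453406\right) \left(- \frac{471}{117817597}\right) = \frac{213554226}{117817597}$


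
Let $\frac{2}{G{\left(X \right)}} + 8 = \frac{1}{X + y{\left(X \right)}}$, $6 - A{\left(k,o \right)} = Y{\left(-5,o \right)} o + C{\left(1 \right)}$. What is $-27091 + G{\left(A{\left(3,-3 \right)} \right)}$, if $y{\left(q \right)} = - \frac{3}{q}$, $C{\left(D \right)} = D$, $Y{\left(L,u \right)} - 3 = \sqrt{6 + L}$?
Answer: $- \frac{61524233}{2271} \approx -27091.0$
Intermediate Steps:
$Y{\left(L,u \right)} = 3 + \sqrt{6 + L}$
$A{\left(k,o \right)} = 5 - 4 o$ ($A{\left(k,o \right)} = 6 - \left(\left(3 + \sqrt{6 - 5}\right) o + 1\right) = 6 - \left(\left(3 + \sqrt{1}\right) o + 1\right) = 6 - \left(\left(3 + 1\right) o + 1\right) = 6 - \left(4 o + 1\right) = 6 - \left(1 + 4 o\right) = 5 - 4 o$)
$G{\left(X \right)} = \frac{2}{-8 + \frac{1}{X - \frac{3}{X}}}$
$-27091 + G{\left(A{\left(3,-3 \right)} \right)} = -27091 + \frac{2 \left(3 - \left(5 - -12\right)^{2}\right)}{-24 + \left(5 - -12\right) \left(-1 + 8 \left(5 - -12\right)\right)} = -27091 + \frac{2 \left(3 - \left(5 + 12\right)^{2}\right)}{-24 + \left(5 + 12\right) \left(-1 + 8 \left(5 + 12\right)\right)} = -27091 + \frac{2 \left(3 - 17^{2}\right)}{-24 + 17 \left(-1 + 8 \cdot 17\right)} = -27091 + \frac{2 \left(3 - 289\right)}{-24 + 17 \left(-1 + 136\right)} = -27091 + \frac{2 \left(3 - 289\right)}{-24 + 17 \cdot 135} = -27091 + 2 \frac{1}{-24 + 2295} \left(-286\right) = -27091 + 2 \cdot \frac{1}{2271} \left(-286\right) = -27091 - \frac{572}{2271} = - \frac{61524233}{2271}$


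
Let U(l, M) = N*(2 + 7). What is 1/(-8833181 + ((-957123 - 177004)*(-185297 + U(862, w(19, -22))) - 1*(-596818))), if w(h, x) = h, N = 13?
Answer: 1/210009401497 ≈ 4.7617e-12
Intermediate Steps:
U(l, M) = 117 (U(l, M) = 13*(2 + 7) = 13*9 = 117)
1/(-8833181 + ((-957123 - 177004)*(-185297 + U(862, w(19, -22))) - 1*(-596818))) = 1/(-8833181 + ((-957123 - 177004)*(-185297 + 117) - 1*(-596818))) = 1/(-8833181 + (-1134127*(-185180) + 596818)) = 1/(-8833181 + (210017637860 + 596818)) = 1/(-8833181 + 210018234678) = 1/210009401497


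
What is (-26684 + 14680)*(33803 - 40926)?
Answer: 85504492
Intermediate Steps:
(-26684 + 14680)*(33803 - 40926) = -12004*(-7123) = 85504492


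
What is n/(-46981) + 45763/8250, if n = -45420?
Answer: 20865343/3203250 ≈ 6.5138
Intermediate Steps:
n/(-46981) + 45763/8250 = -45420/(-46981) + 45763/8250 = -45420*(-1/46981) + 45763*(1/8250) = 45420/46981 + 45763/8250 = 20865343/3203250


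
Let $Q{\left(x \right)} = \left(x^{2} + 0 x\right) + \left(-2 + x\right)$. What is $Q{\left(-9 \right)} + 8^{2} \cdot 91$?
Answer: $5894$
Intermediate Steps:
$Q{\left(x \right)} = -2 + x + x^{2}$ ($Q{\left(x \right)} = \left(x^{2} + 0\right) + \left(-2 + x\right) = x^{2} + \left(-2 + x\right) = -2 + x + x^{2}$)
$Q{\left(-9 \right)} + 8^{2} \cdot 91 = \left(-2 - 9 + \left(-9\right)^{2}\right) + 8^{2} \cdot 91 = \left(-2 - 9 + 81\right) + 64 \cdot 91 = 70 + 5824 = 5894$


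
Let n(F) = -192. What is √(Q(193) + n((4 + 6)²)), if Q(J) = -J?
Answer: I*√385 ≈ 19.621*I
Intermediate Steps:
√(Q(193) + n((4 + 6)²)) = √(-1*193 - 192) = √(-193 - 192) = √(-385) = I*√385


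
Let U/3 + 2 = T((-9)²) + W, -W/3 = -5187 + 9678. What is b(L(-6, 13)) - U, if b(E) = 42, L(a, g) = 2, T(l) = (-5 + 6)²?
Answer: 40464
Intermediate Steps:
W = -13473 (W = -3*(-5187 + 9678) = -3*4491 = -13473)
T(l) = 1 (T(l) = 1² = 1)
U = -40422 (U = -6 + 3*(1 - 13473) = -6 + 3*(-13472) = -6 - 40416 = -40422)
b(L(-6, 13)) - U = 42 - 1*(-40422) = 42 + 40422 = 40464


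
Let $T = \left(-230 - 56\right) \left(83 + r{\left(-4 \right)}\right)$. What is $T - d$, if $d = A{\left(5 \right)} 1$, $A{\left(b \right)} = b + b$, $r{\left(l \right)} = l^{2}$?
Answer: $-28324$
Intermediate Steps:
$A{\left(b \right)} = 2 b$
$T = -28314$ ($T = \left(-230 - 56\right) \left(83 + \left(-4\right)^{2}\right) = - 286 \left(83 + 16\right) = \left(-286\right) 99 = -28314$)
$d = 10$ ($d = 2 \cdot 5 \cdot 1 = 10 \cdot 1 = 10$)
$T - d = -28314 - 10 = -28324$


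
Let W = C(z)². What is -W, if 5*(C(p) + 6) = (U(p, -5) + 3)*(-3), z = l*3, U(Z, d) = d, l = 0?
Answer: -576/25 ≈ -23.040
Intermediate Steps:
z = 0 (z = 0*3 = 0)
C(p) = -24/5 (C(p) = -6 + ((-5 + 3)*(-3))/5 = -6 + (-2*(-3))/5 = -6 + (⅕)*6 = -6 + 6/5 = -24/5)
W = 576/25 (W = (-24/5)² = 576/25 ≈ 23.040)
-W = -1*576/25 = -576/25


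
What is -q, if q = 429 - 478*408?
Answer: 194595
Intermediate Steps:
q = -194595 (q = 429 - 195024 = -194595)
-q = -1*(-194595) = 194595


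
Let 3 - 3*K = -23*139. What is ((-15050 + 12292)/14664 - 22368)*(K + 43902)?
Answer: -11062531795415/10998 ≈ -1.0059e+9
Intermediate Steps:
K = 3200/3 (K = 1 - (-23)*139/3 = 1 - ⅓*(-3197) = 1 + 3197/3 = 3200/3 ≈ 1066.7)
((-15050 + 12292)/14664 - 22368)*(K + 43902) = ((-15050 + 12292)/14664 - 22368)*(3200/3 + 43902) = (-2758*1/14664 - 22368)*(134906/3) = (-1379/7332 - 22368)*(134906/3) = -164003555/7332*134906/3 = -11062531795415/10998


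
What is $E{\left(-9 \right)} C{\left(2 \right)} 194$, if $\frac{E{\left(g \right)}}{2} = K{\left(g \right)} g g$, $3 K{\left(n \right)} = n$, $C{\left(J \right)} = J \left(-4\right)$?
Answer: $754272$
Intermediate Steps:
$C{\left(J \right)} = - 4 J$
$K{\left(n \right)} = \frac{n}{3}$
$E{\left(g \right)} = \frac{2 g^{3}}{3}$ ($E{\left(g \right)} = 2 \frac{g}{3} g g = 2 \frac{g^{2}}{3} g = 2 \frac{g^{3}}{3} = \frac{2 g^{3}}{3}$)
$E{\left(-9 \right)} C{\left(2 \right)} 194 = \frac{2 \left(-9\right)^{3}}{3} \left(\left(-4\right) 2\right) 194 = \frac{2}{3} \left(-729\right) \left(-8\right) 194 = \left(-486\right) \left(-8\right) 194 = 3888 \cdot 194 = 754272$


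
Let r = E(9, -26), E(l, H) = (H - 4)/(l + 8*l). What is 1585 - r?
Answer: 42805/27 ≈ 1585.4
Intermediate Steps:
E(l, H) = (-4 + H)/(9*l) (E(l, H) = (-4 + H)/((9*l)) = (-4 + H)*(1/(9*l)) = (-4 + H)/(9*l))
r = -10/27 (r = (⅑)*(-4 - 26)/9 = (⅑)*(⅑)*(-30) = -10/27 ≈ -0.37037)
1585 - r = 1585 - 1*(-10/27) = 1585 + 10/27 = 42805/27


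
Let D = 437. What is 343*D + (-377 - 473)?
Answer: 149041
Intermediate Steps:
343*D + (-377 - 473) = 343*437 + (-377 - 473) = 149891 - 850 = 149041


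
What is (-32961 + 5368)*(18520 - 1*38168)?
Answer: 542147264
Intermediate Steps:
(-32961 + 5368)*(18520 - 1*38168) = -27593*(18520 - 38168) = -27593*(-19648) = 542147264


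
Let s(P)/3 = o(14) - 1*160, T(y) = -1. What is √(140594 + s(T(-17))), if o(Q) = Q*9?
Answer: 2*√35123 ≈ 374.82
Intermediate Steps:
o(Q) = 9*Q
s(P) = -102 (s(P) = 3*(9*14 - 1*160) = 3*(126 - 160) = 3*(-34) = -102)
√(140594 + s(T(-17))) = √(140594 - 102) = √140492 = 2*√35123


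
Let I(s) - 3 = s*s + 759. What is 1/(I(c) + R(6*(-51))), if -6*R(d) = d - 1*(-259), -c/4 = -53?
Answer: 6/274283 ≈ 2.1875e-5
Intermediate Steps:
c = 212 (c = -4*(-53) = 212)
I(s) = 762 + s**2 (I(s) = 3 + (s*s + 759) = 3 + (s**2 + 759) = 3 + (759 + s**2) = 762 + s**2)
R(d) = -259/6 - d/6 (R(d) = -(d - 1*(-259))/6 = -(d + 259)/6 = -(259 + d)/6 = -259/6 - d/6)
1/(I(c) + R(6*(-51))) = 1/((762 + 212**2) + (-259/6 - (-51))) = 1/((762 + 44944) + (-259/6 - 1/6*(-306))) = 1/(45706 + (-259/6 + 51)) = 1/(45706 + 47/6) = 1/(274283/6) = 6/274283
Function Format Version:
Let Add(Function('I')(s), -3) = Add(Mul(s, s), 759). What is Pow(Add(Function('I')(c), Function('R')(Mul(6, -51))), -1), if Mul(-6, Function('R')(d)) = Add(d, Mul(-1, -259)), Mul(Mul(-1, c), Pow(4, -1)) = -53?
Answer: Rational(6, 274283) ≈ 2.1875e-5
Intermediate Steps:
c = 212 (c = Mul(-4, -53) = 212)
Function('I')(s) = Add(762, Pow(s, 2)) (Function('I')(s) = Add(3, Add(Mul(s, s), 759)) = Add(3, Add(Pow(s, 2), 759)) = Add(3, Add(759, Pow(s, 2))) = Add(762, Pow(s, 2)))
Function('R')(d) = Add(Rational(-259, 6), Mul(Rational(-1, 6), d)) (Function('R')(d) = Mul(Rational(-1, 6), Add(d, Mul(-1, -259))) = Mul(Rational(-1, 6), Add(d, 259)) = Mul(Rational(-1, 6), Add(259, d)) = Add(Rational(-259, 6), Mul(Rational(-1, 6), d)))
Pow(Add(Function('I')(c), Function('R')(Mul(6, -51))), -1) = Pow(Add(Add(762, Pow(212, 2)), Add(Rational(-259, 6), Mul(Rational(-1, 6), Mul(6, -51)))), -1) = Pow(Add(Add(762, 44944), Add(Rational(-259, 6), Mul(Rational(-1, 6), -306))), -1) = Pow(Add(45706, Add(Rational(-259, 6), 51)), -1) = Pow(Add(45706, Rational(47, 6)), -1) = Pow(Rational(274283, 6), -1) = Rational(6, 274283)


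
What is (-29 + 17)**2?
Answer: 144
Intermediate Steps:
(-29 + 17)**2 = (-12)**2 = 144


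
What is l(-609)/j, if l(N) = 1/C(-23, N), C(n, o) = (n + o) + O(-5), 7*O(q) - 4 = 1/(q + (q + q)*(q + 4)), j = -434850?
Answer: 1/274564290 ≈ 3.6421e-9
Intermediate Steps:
O(q) = 4/7 + 1/(7*(q + 2*q*(4 + q))) (O(q) = 4/7 + 1/(7*(q + (q + q)*(q + 4))) = 4/7 + 1/(7*(q + (2*q)*(4 + q))) = 4/7 + 1/(7*(q + 2*q*(4 + q))))
C(n, o) = ⅗ + n + o (C(n, o) = (n + o) + (⅐)*(1 + 8*(-5)² + 36*(-5))/(-5*(9 + 2*(-5))) = (n + o) + (⅐)*(-⅕)*(1 + 8*25 - 180)/(9 - 10) = (n + o) + (⅐)*(-⅕)*(1 + 200 - 180)/(-1) = (n + o) + (⅐)*(-⅕)*(-1)*21 = (n + o) + ⅗ = ⅗ + n + o)
l(N) = 1/(-112/5 + N) (l(N) = 1/(⅗ - 23 + N) = 1/(-112/5 + N))
l(-609)/j = (5/(-112 + 5*(-609)))/(-434850) = (5/(-112 - 3045))*(-1/434850) = (5/(-3157))*(-1/434850) = (5*(-1/3157))*(-1/434850) = -5/3157*(-1/434850) = 1/274564290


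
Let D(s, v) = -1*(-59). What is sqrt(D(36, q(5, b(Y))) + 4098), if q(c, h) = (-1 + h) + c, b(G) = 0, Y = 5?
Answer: sqrt(4157) ≈ 64.475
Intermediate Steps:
q(c, h) = -1 + c + h
D(s, v) = 59
sqrt(D(36, q(5, b(Y))) + 4098) = sqrt(59 + 4098) = sqrt(4157)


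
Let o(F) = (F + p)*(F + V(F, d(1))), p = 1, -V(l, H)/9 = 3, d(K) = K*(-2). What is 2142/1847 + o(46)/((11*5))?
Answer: 1767181/101585 ≈ 17.396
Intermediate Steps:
d(K) = -2*K
V(l, H) = -27 (V(l, H) = -9*3 = -27)
o(F) = (1 + F)*(-27 + F) (o(F) = (F + 1)*(F - 27) = (1 + F)*(-27 + F))
2142/1847 + o(46)/((11*5)) = 2142/1847 + (-27 + 46**2 - 26*46)/((11*5)) = 2142*(1/1847) + (-27 + 2116 - 1196)/55 = 2142/1847 + 893*(1/55) = 2142/1847 + 893/55 = 1767181/101585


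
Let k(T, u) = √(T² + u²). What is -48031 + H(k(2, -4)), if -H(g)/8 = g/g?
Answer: -48039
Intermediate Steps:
H(g) = -8 (H(g) = -8*g/g = -8*1 = -8)
-48031 + H(k(2, -4)) = -48031 - 8 = -48039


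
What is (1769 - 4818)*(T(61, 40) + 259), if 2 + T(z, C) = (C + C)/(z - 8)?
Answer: -41774349/53 ≈ -7.8820e+5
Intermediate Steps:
T(z, C) = -2 + 2*C/(-8 + z) (T(z, C) = -2 + (C + C)/(z - 8) = -2 + (2*C)/(-8 + z) = -2 + 2*C/(-8 + z))
(1769 - 4818)*(T(61, 40) + 259) = (1769 - 4818)*(2*(8 + 40 - 1*61)/(-8 + 61) + 259) = -3049*(2*(8 + 40 - 61)/53 + 259) = -3049*(2*(1/53)*(-13) + 259) = -3049*(-26/53 + 259) = -3049*13701/53 = -41774349/53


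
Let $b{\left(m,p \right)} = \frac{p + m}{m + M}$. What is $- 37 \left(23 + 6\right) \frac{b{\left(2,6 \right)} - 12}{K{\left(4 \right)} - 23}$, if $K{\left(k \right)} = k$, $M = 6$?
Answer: $- \frac{11803}{19} \approx -621.21$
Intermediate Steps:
$b{\left(m,p \right)} = \frac{m + p}{6 + m}$ ($b{\left(m,p \right)} = \frac{p + m}{m + 6} = \frac{m + p}{6 + m}$)
$- 37 \left(23 + 6\right) \frac{b{\left(2,6 \right)} - 12}{K{\left(4 \right)} - 23} = - 37 \left(23 + 6\right) \frac{\frac{2 + 6}{6 + 2} - 12}{4 - 23} = \left(-37\right) 29 \frac{\frac{1}{8} \cdot 8 - 12}{-19} = - 1073 \left(\frac{1}{8} \cdot 8 - 12\right) \left(- \frac{1}{19}\right) = - 1073 \left(1 - 12\right) \left(- \frac{1}{19}\right) = - 1073 \left(\left(-11\right) \left(- \frac{1}{19}\right)\right) = \left(-1073\right) \frac{11}{19} = - \frac{11803}{19}$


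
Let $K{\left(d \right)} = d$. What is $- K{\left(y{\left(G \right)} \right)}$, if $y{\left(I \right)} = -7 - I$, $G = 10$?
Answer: $17$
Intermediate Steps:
$- K{\left(y{\left(G \right)} \right)} = - (-7 - 10) = \left(-1\right) \left(-17\right) = 17$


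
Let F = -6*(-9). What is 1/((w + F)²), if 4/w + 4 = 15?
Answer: 121/357604 ≈ 0.00033836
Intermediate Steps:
F = 54
w = 4/11 (w = 4/(-4 + 15) = 4/11 ≈ 0.36364)
1/((w + F)²) = 1/((4/11 + 54)²) = 1/((598/11)²) = 1/(357604/121) = 121/357604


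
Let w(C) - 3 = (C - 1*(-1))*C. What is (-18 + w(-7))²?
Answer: 729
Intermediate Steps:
w(C) = 3 + C*(1 + C) (w(C) = 3 + (C - 1*(-1))*C = 3 + (C + 1)*C = 3 + (1 + C)*C = 3 + C*(1 + C))
(-18 + w(-7))² = (-18 + (3 - 7 + (-7)²))² = (-18 + (3 - 7 + 49))² = (-18 + 45)² = 27² = 729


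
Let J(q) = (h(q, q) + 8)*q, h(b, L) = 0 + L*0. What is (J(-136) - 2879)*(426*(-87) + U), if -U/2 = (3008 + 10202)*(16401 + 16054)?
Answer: 3401695208654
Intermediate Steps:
U = -857461100 (U = -2*(3008 + 10202)*(16401 + 16054) = -26420*32455 = -2*428730550 = -857461100)
h(b, L) = 0 (h(b, L) = 0 + 0 = 0)
J(q) = 8*q (J(q) = (0 + 8)*q = 8*q)
(J(-136) - 2879)*(426*(-87) + U) = (8*(-136) - 2879)*(426*(-87) - 857461100) = (-1088 - 2879)*(-37062 - 857461100) = -3967*(-857498162) = 3401695208654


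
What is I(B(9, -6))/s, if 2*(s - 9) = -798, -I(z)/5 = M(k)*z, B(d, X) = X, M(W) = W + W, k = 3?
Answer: -6/13 ≈ -0.46154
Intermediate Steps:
M(W) = 2*W
I(z) = -30*z (I(z) = -5*2*3*z = -30*z)
s = -390 (s = 9 + (½)*(-798) = 9 - 399 = -390)
I(B(9, -6))/s = -30*(-6)/(-390) = 180*(-1/390) = -6/13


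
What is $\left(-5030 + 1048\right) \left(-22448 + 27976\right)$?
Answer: $-22012496$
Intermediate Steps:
$\left(-5030 + 1048\right) \left(-22448 + 27976\right) = \left(-3982\right) 5528 = -22012496$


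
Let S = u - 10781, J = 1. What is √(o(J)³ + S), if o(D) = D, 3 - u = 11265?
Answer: I*√22042 ≈ 148.47*I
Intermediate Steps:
u = -11262 (u = 3 - 1*11265 = 3 - 11265 = -11262)
S = -22043 (S = -11262 - 10781 = -22043)
√(o(J)³ + S) = √(1³ - 22043) = √(1 - 22043) = √(-22042) = I*√22042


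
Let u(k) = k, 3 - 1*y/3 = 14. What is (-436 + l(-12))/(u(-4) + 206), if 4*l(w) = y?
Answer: -1777/808 ≈ -2.1993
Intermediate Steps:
y = -33 (y = 9 - 3*14 = 9 - 42 = -33)
l(w) = -33/4 (l(w) = (¼)*(-33) = -33/4)
(-436 + l(-12))/(u(-4) + 206) = (-436 - 33/4)/(-4 + 206) = -1777/4/202 = -1777/4*1/202 = -1777/808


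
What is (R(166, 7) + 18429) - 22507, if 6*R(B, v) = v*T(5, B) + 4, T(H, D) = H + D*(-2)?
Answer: -26753/6 ≈ -4458.8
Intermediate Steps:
T(H, D) = H - 2*D
R(B, v) = ⅔ + v*(5 - 2*B)/6 (R(B, v) = (v*(5 - 2*B) + 4)/6 = (4 + v*(5 - 2*B))/6 = ⅔ + v*(5 - 2*B)/6)
(R(166, 7) + 18429) - 22507 = ((⅔ - ⅙*7*(-5 + 2*166)) + 18429) - 22507 = ((⅔ - ⅙*7*(-5 + 332)) + 18429) - 22507 = ((⅔ - ⅙*7*327) + 18429) - 22507 = ((⅔ - 763/2) + 18429) - 22507 = (-2285/6 + 18429) - 22507 = 108289/6 - 22507 = -26753/6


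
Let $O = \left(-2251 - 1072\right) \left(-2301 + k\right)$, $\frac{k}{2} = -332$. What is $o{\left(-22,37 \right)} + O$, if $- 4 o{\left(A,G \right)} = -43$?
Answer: $\frac{39410823}{4} \approx 9.8527 \cdot 10^{6}$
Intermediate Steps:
$k = -664$ ($k = 2 \left(-332\right) = -664$)
$o{\left(A,G \right)} = \frac{43}{4}$ ($o{\left(A,G \right)} = \left(- \frac{1}{4}\right) \left(-43\right) = \frac{43}{4}$)
$O = 9852695$ ($O = \left(-2251 - 1072\right) \left(-2301 - 664\right) = \left(-3323\right) \left(-2965\right) = 9852695$)
$o{\left(-22,37 \right)} + O = \frac{43}{4} + 9852695 = \frac{39410823}{4}$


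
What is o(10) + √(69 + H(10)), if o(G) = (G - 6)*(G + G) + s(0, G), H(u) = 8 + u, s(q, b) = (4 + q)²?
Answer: 96 + √87 ≈ 105.33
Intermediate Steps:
o(G) = 16 + 2*G*(-6 + G) (o(G) = (G - 6)*(G + G) + (4 + 0)² = (-6 + G)*(2*G) + 4² = 2*G*(-6 + G) + 16 = 16 + 2*G*(-6 + G))
o(10) + √(69 + H(10)) = (16 - 12*10 + 2*10²) + √(69 + (8 + 10)) = (16 - 120 + 2*100) + √(69 + 18) = (16 - 120 + 200) + √87 = 96 + √87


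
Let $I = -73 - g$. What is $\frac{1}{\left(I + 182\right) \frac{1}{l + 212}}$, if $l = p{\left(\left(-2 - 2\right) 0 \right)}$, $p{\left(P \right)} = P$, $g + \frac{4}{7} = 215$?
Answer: $- \frac{742}{369} \approx -2.0108$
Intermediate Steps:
$g = \frac{1501}{7}$ ($g = - \frac{4}{7} + 215 = \frac{1501}{7} \approx 214.43$)
$l = 0$ ($l = \left(-2 - 2\right) 0 = \left(-4\right) 0 = 0$)
$I = - \frac{2012}{7}$ ($I = -73 - \frac{1501}{7} = - \frac{2012}{7} \approx -287.43$)
$\frac{1}{\left(I + 182\right) \frac{1}{l + 212}} = \frac{1}{\left(- \frac{2012}{7} + 182\right) \frac{1}{0 + 212}} = \frac{1}{\left(- \frac{738}{7}\right) \frac{1}{212}} = \frac{1}{- \frac{369}{742}} = - \frac{742}{369}$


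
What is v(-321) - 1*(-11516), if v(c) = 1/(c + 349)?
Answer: 322449/28 ≈ 11516.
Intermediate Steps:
v(c) = 1/(349 + c)
v(-321) - 1*(-11516) = 1/(349 - 321) - 1*(-11516) = 1/28 + 11516 = 322449/28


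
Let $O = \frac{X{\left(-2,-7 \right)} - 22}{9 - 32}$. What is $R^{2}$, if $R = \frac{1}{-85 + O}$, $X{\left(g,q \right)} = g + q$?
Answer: $\frac{529}{3701776} \approx 0.0001429$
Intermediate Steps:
$O = \frac{31}{23}$ ($O = \frac{\left(-2 - 7\right) - 22}{9 - 32} = \frac{-9 - 22}{-23} = \left(-31\right) \left(- \frac{1}{23}\right) = \frac{31}{23} \approx 1.3478$)
$R = - \frac{23}{1924}$ ($R = \frac{1}{-85 + \frac{31}{23}} = \frac{1}{- \frac{1924}{23}} = - \frac{23}{1924} \approx -0.011954$)
$R^{2} = \left(- \frac{23}{1924}\right)^{2} = \frac{529}{3701776}$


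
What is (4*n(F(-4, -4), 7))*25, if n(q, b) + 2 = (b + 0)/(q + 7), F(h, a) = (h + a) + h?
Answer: -340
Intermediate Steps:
F(h, a) = a + 2*h (F(h, a) = (a + h) + h = a + 2*h)
n(q, b) = -2 + b/(7 + q) (n(q, b) = -2 + (b + 0)/(q + 7) = -2 + b/(7 + q))
(4*n(F(-4, -4), 7))*25 = (4*((-14 + 7 - 2*(-4 + 2*(-4)))/(7 + (-4 + 2*(-4)))))*25 = (4*((-14 + 7 - 2*(-4 - 8))/(7 + (-4 - 8))))*25 = (4*((-14 + 7 - 2*(-12))/(7 - 12)))*25 = (4*((-14 + 7 + 24)/(-5)))*25 = (4*(-⅕*17))*25 = (4*(-17/5))*25 = -68/5*25 = -340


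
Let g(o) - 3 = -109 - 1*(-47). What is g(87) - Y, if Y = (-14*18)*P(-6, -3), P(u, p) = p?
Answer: -815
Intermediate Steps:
g(o) = -59 (g(o) = 3 + (-109 - 1*(-47)) = 3 + (-109 + 47) = 3 - 62 = -59)
Y = 756 (Y = -14*18*(-3) = -252*(-3) = 756)
g(87) - Y = -59 - 1*756 = -59 - 756 = -815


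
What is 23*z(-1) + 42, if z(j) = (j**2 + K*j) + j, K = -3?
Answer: 111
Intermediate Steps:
z(j) = j**2 - 2*j (z(j) = (j**2 - 3*j) + j = j**2 - 2*j)
23*z(-1) + 42 = 23*(-(-2 - 1)) + 42 = 23*(-1*(-3)) + 42 = 23*3 + 42 = 69 + 42 = 111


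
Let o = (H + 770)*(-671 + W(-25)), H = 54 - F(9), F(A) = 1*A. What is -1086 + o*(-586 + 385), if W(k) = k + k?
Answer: 118109529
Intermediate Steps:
W(k) = 2*k
F(A) = A
H = 45 (H = 54 - 1*9 = 54 - 9 = 45)
o = -587615 (o = (45 + 770)*(-671 + 2*(-25)) = 815*(-671 - 50) = 815*(-721) = -587615)
-1086 + o*(-586 + 385) = -1086 - 587615*(-586 + 385) = -1086 - 587615*(-201) = -1086 + 118110615 = 118109529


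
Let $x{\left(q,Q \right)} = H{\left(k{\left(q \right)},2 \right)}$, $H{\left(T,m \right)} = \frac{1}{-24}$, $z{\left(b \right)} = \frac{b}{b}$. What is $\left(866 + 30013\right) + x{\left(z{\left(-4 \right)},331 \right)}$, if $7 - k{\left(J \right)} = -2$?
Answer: $\frac{741095}{24} \approx 30879.0$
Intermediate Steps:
$z{\left(b \right)} = 1$
$k{\left(J \right)} = 9$ ($k{\left(J \right)} = 7 - -2 = 7 + 2 = 9$)
$H{\left(T,m \right)} = - \frac{1}{24}$
$x{\left(q,Q \right)} = - \frac{1}{24}$
$\left(866 + 30013\right) + x{\left(z{\left(-4 \right)},331 \right)} = \left(866 + 30013\right) - \frac{1}{24} = 30879 - \frac{1}{24} = \frac{741095}{24}$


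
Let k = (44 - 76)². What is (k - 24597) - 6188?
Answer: -29761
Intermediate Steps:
k = 1024 (k = (-32)² = 1024)
(k - 24597) - 6188 = (1024 - 24597) - 6188 = -23573 - 6188 = -29761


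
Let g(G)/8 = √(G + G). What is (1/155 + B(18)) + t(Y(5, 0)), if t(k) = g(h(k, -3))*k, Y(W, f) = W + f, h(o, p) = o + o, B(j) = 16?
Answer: 2481/155 + 80*√5 ≈ 194.89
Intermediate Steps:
h(o, p) = 2*o
g(G) = 8*√2*√G (g(G) = 8*√(G + G) = 8*√(2*G) = 8*(√2*√G) = 8*√2*√G)
t(k) = 16*k^(3/2) (t(k) = (8*√2*√(2*k))*k = (8*√2*(√2*√k))*k = (16*√k)*k = 16*k^(3/2))
(1/155 + B(18)) + t(Y(5, 0)) = (1/155 + 16) + 16*(5 + 0)^(3/2) = (1/155 + 16) + 16*5^(3/2) = 2481/155 + 16*(5*√5) = 2481/155 + 80*√5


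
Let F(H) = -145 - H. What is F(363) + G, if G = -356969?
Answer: -357477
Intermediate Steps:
F(363) + G = (-145 - 1*363) - 356969 = (-145 - 363) - 356969 = -508 - 356969 = -357477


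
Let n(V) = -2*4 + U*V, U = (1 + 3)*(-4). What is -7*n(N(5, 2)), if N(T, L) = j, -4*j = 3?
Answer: -28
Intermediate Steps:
j = -3/4 (j = -1/4*3 = -3/4 ≈ -0.75000)
N(T, L) = -3/4
U = -16 (U = 4*(-4) = -16)
n(V) = -8 - 16*V (n(V) = -2*4 - 16*V = -8 - 16*V)
-7*n(N(5, 2)) = -7*(-8 - 16*(-3/4)) = -7*(-8 + 12) = -7*4 = -28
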